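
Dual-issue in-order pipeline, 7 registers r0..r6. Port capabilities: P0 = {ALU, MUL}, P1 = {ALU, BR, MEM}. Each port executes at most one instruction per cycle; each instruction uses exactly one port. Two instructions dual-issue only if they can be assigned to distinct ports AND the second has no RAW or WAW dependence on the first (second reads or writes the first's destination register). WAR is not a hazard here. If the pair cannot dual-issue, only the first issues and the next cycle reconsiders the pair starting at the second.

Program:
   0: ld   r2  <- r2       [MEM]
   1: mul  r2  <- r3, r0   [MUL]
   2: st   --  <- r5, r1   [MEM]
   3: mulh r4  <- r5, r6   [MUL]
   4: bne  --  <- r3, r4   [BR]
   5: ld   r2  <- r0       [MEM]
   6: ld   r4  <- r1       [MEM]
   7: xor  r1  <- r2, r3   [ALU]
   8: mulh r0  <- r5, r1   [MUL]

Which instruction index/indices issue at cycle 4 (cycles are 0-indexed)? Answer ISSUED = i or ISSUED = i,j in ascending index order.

c0: i0 ld.MEM  WAW r2
c1: i1/i2 mul.MUL;st.MEM  pair
c2: i3 mulh.MUL  RAW r4
c3: i4 bne.BR  no-port BR/MEM
c4: i5 ld.MEM  no-port MEM/MEM
c5: i6/i7 ld.MEM;xor.ALU  pair
c6: i8 mulh.MUL  tail

ISSUED = 5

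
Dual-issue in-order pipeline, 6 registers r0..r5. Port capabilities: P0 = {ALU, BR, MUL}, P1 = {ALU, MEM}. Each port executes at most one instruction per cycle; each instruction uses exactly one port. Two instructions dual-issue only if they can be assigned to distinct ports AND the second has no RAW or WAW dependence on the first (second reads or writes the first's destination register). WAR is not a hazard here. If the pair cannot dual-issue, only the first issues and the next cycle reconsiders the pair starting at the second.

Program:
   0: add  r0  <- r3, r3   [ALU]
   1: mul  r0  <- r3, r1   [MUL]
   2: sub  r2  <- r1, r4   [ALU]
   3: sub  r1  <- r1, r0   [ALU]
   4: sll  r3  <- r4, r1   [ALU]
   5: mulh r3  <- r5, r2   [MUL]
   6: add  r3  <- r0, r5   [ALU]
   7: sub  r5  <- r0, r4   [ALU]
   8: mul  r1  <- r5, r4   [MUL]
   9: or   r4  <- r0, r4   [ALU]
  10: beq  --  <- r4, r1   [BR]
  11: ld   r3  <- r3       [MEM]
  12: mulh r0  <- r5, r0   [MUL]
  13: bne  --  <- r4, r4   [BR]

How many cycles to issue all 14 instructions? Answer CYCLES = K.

  cy0 -> i0 (add.ALU) WAW r0
  cy1 -> i1&i2 (mul.MUL;sub.ALU) 2-wide
  cy2 -> i3 (sub.ALU) RAW r1
  cy3 -> i4 (sll.ALU) WAW r3
  cy4 -> i5 (mulh.MUL) WAW r3
  cy5 -> i6&i7 (add.ALU;sub.ALU) 2-wide
  cy6 -> i8&i9 (mul.MUL;or.ALU) 2-wide
  cy7 -> i10&i11 (beq.BR;ld.MEM) 2-wide
  cy8 -> i12 (mulh.MUL) no-port MUL/BR
  cy9 -> i13 (bne.BR) tail

CYCLES = 10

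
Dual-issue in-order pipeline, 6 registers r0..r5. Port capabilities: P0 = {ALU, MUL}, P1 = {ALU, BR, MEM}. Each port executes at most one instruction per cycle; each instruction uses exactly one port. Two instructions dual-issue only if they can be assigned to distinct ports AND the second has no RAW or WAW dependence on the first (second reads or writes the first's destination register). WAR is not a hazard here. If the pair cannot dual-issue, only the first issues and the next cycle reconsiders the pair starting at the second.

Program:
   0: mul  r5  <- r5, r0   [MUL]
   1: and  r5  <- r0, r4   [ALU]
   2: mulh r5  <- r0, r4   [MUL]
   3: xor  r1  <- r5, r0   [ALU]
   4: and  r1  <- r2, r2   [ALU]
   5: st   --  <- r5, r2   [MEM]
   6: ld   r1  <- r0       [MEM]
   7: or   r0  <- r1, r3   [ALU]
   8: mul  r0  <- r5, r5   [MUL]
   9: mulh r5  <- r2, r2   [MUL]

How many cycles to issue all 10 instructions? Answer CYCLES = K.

c0: i0 mul.MUL  WAW r5
c1: i1 and.ALU  WAW r5
c2: i2 mulh.MUL  RAW r5
c3: i3 xor.ALU  WAW r1
c4: i4,i5 and.ALU+st.MEM  pair
c5: i6 ld.MEM  RAW r1
c6: i7 or.ALU  WAW r0
c7: i8 mul.MUL  no-port MUL/MUL
c8: i9 mulh.MUL  tail

CYCLES = 9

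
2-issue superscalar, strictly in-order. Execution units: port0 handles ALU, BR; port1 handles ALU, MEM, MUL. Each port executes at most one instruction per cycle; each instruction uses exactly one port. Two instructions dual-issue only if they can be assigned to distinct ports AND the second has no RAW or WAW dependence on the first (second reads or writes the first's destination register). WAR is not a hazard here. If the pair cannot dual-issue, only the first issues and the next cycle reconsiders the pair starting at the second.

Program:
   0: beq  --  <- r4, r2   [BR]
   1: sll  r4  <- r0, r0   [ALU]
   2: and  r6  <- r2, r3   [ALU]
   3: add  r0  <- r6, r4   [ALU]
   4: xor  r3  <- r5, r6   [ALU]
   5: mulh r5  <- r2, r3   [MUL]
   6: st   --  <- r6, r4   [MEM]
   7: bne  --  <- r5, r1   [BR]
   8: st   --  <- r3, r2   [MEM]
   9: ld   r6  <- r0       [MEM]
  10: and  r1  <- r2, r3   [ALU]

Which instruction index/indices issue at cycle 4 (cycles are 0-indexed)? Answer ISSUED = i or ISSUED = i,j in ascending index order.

  cy0 -> i0/i1 (beq.BR sll.ALU) 2-wide
  cy1 -> i2 (and.ALU) RAW r6
  cy2 -> i3/i4 (add.ALU xor.ALU) 2-wide
  cy3 -> i5 (mulh.MUL) no-port MUL/MEM
  cy4 -> i6/i7 (st.MEM bne.BR) 2-wide
  cy5 -> i8 (st.MEM) no-port MEM/MEM
  cy6 -> i9/i10 (ld.MEM and.ALU) 2-wide

ISSUED = 6,7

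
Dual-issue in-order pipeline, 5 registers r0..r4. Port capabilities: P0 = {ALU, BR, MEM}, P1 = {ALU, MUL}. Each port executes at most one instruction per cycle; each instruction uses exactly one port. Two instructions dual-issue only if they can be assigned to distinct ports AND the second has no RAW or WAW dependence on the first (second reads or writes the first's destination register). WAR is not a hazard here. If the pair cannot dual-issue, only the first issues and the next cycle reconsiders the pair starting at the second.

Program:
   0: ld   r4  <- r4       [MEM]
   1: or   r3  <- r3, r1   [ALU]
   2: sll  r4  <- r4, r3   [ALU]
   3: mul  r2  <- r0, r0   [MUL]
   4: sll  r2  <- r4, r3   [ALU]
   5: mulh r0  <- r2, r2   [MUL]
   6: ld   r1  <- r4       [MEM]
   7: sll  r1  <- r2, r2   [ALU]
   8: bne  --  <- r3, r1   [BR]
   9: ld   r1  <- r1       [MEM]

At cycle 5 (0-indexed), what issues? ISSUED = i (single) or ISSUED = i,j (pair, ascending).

ISSUED = 8

0. ld/or @i0,i1  | dual
1. sll/mul @i2,i3  | dual
2. sll @i4  | RAW r2
3. mulh/ld @i5,i6  | dual
4. sll @i7  | RAW r1
5. bne @i8  | no-port BR/MEM
6. ld @i9  | tail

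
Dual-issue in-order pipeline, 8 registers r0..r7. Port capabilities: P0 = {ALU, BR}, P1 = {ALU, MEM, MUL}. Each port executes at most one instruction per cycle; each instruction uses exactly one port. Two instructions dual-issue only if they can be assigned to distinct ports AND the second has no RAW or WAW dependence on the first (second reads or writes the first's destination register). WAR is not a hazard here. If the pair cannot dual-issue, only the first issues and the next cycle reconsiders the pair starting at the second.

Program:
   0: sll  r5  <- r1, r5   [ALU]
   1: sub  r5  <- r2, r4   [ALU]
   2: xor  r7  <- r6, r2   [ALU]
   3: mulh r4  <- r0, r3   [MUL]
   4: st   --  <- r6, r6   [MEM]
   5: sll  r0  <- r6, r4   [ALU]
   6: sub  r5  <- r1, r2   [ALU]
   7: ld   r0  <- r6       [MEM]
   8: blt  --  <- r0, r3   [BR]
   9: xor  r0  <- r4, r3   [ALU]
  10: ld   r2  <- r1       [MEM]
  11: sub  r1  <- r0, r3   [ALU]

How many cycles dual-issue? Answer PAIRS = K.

c0: i0 sll.ALU  WAW r5
c1: i1/i2 sub.ALU xor.ALU  dual
c2: i3 mulh.MUL  no-port MUL/MEM
c3: i4/i5 st.MEM sll.ALU  dual
c4: i6/i7 sub.ALU ld.MEM  dual
c5: i8/i9 blt.BR xor.ALU  dual
c6: i10/i11 ld.MEM sub.ALU  dual

PAIRS = 5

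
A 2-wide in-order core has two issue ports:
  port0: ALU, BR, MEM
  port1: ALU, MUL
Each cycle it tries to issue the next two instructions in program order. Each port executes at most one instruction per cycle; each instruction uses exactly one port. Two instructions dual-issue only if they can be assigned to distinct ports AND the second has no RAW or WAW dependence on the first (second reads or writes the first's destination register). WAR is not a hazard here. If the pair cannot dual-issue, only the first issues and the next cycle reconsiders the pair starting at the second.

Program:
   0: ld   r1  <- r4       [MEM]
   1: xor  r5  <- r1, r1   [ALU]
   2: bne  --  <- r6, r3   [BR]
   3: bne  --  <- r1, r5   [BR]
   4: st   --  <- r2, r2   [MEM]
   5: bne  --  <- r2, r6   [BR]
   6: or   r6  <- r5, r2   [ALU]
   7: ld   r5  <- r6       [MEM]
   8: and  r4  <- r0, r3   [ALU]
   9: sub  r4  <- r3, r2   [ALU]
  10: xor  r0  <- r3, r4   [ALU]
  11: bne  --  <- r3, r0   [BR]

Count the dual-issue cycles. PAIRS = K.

PAIRS = 3

c0: i0 ld  RAW r1
c1: i1,i2 xor bne  dual
c2: i3 bne  no-port BR/MEM
c3: i4 st  no-port MEM/BR
c4: i5,i6 bne or  dual
c5: i7,i8 ld and  dual
c6: i9 sub  RAW r4
c7: i10 xor  RAW r0
c8: i11 bne  tail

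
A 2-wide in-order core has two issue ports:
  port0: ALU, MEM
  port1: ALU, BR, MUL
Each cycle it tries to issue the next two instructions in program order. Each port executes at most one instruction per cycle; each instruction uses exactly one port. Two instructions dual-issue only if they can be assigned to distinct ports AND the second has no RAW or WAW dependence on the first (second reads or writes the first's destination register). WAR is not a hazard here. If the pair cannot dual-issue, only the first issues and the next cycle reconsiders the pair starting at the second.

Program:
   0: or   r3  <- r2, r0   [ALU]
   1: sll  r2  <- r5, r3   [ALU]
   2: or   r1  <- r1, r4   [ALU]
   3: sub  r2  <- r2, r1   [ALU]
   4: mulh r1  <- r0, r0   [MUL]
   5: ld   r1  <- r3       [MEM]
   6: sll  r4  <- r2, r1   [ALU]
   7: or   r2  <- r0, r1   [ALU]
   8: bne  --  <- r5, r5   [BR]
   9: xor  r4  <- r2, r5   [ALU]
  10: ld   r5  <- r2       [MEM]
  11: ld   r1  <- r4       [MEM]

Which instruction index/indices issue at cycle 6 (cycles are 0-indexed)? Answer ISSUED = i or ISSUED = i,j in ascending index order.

ISSUED = 10

#0 head=0: or i0 RAW r3
#1 head=1: sll+or i1/i2 2-wide
#2 head=3: sub+mulh i3/i4 2-wide
#3 head=5: ld i5 RAW r1
#4 head=6: sll+or i6/i7 2-wide
#5 head=8: bne+xor i8/i9 2-wide
#6 head=10: ld i10 no-port MEM/MEM
#7 head=11: ld i11 tail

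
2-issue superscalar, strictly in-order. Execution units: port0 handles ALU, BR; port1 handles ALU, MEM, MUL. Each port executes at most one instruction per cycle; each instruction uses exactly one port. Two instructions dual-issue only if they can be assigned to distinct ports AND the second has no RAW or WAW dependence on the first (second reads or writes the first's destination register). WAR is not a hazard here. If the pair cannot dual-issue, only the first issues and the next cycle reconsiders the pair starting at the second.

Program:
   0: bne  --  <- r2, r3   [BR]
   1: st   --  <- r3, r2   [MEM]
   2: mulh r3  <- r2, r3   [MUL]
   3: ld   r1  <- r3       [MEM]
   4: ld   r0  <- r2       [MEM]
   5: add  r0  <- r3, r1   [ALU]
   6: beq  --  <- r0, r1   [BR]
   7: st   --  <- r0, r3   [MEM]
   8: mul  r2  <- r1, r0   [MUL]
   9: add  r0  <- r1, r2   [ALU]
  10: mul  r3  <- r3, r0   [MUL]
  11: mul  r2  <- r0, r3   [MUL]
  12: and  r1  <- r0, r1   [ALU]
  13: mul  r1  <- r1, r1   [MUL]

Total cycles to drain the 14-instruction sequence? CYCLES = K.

c0: i0/i1 bne/st  pair
c1: i2 mulh  no-port MUL/MEM
c2: i3 ld  no-port MEM/MEM
c3: i4 ld  WAW r0
c4: i5 add  RAW r0
c5: i6/i7 beq/st  pair
c6: i8 mul  RAW r2
c7: i9 add  RAW r0
c8: i10 mul  no-port MUL/MUL
c9: i11/i12 mul/and  pair
c10: i13 mul  tail

CYCLES = 11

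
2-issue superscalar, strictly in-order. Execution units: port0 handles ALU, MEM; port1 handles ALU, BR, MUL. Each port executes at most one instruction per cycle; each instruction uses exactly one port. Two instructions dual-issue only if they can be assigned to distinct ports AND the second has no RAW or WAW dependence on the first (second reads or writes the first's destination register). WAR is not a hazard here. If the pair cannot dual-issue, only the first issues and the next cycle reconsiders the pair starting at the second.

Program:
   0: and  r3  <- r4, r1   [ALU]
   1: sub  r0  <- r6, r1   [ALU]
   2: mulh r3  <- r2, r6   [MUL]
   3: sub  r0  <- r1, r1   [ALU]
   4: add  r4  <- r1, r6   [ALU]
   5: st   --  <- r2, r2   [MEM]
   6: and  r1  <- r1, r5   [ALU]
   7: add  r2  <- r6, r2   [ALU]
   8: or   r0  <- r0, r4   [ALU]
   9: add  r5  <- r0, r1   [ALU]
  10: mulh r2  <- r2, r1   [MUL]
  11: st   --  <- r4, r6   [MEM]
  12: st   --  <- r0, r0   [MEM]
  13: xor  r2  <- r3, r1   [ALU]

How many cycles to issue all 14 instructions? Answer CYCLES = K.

t=0 i0/i1:and.ALU/sub.ALU ; dual
t=1 i2/i3:mulh.MUL/sub.ALU ; dual
t=2 i4/i5:add.ALU/st.MEM ; dual
t=3 i6/i7:and.ALU/add.ALU ; dual
t=4 i8:or.ALU ; RAW r0
t=5 i9/i10:add.ALU/mulh.MUL ; dual
t=6 i11:st.MEM ; no-port MEM/MEM
t=7 i12/i13:st.MEM/xor.ALU ; dual

CYCLES = 8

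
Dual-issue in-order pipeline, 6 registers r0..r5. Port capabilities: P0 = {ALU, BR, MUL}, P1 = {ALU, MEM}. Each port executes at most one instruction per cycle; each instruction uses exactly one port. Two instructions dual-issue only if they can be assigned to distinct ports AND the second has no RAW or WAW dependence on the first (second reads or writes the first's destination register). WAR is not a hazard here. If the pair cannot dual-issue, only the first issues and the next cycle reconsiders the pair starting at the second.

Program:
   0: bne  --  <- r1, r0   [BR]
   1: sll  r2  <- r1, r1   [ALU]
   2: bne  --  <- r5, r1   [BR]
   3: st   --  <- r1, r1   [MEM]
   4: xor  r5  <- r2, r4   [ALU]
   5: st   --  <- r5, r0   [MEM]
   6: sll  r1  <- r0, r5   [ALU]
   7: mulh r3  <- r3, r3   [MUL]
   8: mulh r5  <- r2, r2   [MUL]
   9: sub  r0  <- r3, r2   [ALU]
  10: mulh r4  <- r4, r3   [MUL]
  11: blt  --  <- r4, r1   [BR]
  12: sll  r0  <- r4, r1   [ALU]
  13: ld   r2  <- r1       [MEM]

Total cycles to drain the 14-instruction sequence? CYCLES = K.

CYCLES = 9

0. bne.BR;sll.ALU @i0+i1  | pair
1. bne.BR;st.MEM @i2+i3  | pair
2. xor.ALU @i4  | RAW r5
3. st.MEM;sll.ALU @i5+i6  | pair
4. mulh.MUL @i7  | no-port MUL/MUL
5. mulh.MUL;sub.ALU @i8+i9  | pair
6. mulh.MUL @i10  | no-port MUL/BR
7. blt.BR;sll.ALU @i11+i12  | pair
8. ld.MEM @i13  | tail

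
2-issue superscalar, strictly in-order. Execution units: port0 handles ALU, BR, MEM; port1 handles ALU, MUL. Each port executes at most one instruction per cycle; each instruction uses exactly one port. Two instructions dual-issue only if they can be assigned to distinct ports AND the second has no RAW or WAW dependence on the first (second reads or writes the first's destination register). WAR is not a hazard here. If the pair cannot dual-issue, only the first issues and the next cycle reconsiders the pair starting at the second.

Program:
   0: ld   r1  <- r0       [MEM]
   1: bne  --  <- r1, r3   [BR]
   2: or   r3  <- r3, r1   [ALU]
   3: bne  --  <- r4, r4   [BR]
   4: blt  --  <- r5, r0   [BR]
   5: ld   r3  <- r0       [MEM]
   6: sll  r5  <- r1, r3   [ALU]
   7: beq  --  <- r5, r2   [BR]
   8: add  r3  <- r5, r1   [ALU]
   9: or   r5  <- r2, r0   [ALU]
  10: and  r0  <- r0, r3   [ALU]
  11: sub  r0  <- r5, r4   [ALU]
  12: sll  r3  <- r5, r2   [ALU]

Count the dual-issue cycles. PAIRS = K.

PAIRS = 4

c0: i0 ld.MEM  no-port MEM/BR
c1: i1+i2 bne.BR+or.ALU  dual
c2: i3 bne.BR  no-port BR/BR
c3: i4 blt.BR  no-port BR/MEM
c4: i5 ld.MEM  RAW r3
c5: i6 sll.ALU  RAW r5
c6: i7+i8 beq.BR+add.ALU  dual
c7: i9+i10 or.ALU+and.ALU  dual
c8: i11+i12 sub.ALU+sll.ALU  dual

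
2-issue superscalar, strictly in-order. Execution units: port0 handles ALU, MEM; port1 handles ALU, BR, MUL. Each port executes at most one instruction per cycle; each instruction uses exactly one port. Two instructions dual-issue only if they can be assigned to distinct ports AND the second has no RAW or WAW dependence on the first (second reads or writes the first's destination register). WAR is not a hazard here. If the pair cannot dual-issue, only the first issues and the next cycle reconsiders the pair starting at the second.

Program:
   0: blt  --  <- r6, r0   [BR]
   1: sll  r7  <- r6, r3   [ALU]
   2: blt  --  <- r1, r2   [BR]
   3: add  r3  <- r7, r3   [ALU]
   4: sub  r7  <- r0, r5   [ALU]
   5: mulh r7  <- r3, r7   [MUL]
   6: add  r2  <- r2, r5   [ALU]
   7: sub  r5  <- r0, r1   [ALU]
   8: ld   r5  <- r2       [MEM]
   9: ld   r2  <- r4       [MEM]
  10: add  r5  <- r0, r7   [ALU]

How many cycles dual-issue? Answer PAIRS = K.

PAIRS = 4

t=0 i0,i1:blt.BR sll.ALU ; dual
t=1 i2,i3:blt.BR add.ALU ; dual
t=2 i4:sub.ALU ; RAW+WAW r7
t=3 i5,i6:mulh.MUL add.ALU ; dual
t=4 i7:sub.ALU ; WAW r5
t=5 i8:ld.MEM ; no-port MEM/MEM
t=6 i9,i10:ld.MEM add.ALU ; dual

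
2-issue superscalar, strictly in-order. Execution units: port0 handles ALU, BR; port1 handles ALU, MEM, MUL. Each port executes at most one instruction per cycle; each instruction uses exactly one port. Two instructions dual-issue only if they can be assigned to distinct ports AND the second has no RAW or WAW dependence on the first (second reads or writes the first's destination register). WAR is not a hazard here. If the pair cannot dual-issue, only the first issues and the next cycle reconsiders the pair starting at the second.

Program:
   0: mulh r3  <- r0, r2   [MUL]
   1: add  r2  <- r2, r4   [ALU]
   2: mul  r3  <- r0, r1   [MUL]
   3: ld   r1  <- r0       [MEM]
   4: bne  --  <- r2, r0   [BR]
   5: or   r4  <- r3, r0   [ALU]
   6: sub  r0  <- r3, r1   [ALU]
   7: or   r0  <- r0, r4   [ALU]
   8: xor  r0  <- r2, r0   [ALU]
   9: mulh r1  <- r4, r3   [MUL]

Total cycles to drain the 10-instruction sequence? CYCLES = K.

c0: i0&i1 mulh.MUL/add.ALU  dual
c1: i2 mul.MUL  no-port MUL/MEM
c2: i3&i4 ld.MEM/bne.BR  dual
c3: i5&i6 or.ALU/sub.ALU  dual
c4: i7 or.ALU  RAW+WAW r0
c5: i8&i9 xor.ALU/mulh.MUL  dual

CYCLES = 6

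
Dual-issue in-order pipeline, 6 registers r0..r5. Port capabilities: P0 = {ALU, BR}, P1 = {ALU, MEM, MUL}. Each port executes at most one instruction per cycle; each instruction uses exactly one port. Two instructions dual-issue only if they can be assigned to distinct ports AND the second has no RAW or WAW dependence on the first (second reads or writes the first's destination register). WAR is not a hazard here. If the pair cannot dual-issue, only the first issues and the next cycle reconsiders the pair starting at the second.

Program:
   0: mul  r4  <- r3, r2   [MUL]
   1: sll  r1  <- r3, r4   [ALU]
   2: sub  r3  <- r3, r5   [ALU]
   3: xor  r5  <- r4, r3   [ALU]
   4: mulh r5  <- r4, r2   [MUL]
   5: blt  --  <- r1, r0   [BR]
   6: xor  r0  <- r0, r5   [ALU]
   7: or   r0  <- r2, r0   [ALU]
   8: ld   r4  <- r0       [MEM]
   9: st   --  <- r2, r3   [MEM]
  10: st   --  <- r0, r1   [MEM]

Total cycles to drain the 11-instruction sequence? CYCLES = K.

CYCLES = 9

c0: i0 mul  RAW r4
c1: i1+i2 sll+sub  pair
c2: i3 xor  WAW r5
c3: i4+i5 mulh+blt  pair
c4: i6 xor  RAW+WAW r0
c5: i7 or  RAW r0
c6: i8 ld  no-port MEM/MEM
c7: i9 st  no-port MEM/MEM
c8: i10 st  tail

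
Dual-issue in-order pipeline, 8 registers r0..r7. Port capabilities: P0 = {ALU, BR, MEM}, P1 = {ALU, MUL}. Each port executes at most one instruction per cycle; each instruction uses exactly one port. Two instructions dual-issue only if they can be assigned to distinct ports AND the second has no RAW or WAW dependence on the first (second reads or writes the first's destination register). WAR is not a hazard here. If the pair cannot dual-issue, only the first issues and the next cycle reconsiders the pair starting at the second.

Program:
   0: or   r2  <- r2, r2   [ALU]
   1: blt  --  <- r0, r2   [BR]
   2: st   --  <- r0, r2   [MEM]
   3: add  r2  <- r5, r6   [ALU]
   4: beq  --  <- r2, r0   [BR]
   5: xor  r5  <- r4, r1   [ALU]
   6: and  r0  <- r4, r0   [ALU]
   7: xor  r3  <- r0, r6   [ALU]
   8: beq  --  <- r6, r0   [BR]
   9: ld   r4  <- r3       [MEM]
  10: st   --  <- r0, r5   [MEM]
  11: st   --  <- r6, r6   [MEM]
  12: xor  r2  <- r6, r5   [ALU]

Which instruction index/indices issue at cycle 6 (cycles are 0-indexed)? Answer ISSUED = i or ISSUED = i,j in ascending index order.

0. or.ALU @i0  | RAW r2
1. blt.BR @i1  | no-port BR/MEM
2. st.MEM add.ALU @i2+i3  | pair
3. beq.BR xor.ALU @i4+i5  | pair
4. and.ALU @i6  | RAW r0
5. xor.ALU beq.BR @i7+i8  | pair
6. ld.MEM @i9  | no-port MEM/MEM
7. st.MEM @i10  | no-port MEM/MEM
8. st.MEM xor.ALU @i11+i12  | pair

ISSUED = 9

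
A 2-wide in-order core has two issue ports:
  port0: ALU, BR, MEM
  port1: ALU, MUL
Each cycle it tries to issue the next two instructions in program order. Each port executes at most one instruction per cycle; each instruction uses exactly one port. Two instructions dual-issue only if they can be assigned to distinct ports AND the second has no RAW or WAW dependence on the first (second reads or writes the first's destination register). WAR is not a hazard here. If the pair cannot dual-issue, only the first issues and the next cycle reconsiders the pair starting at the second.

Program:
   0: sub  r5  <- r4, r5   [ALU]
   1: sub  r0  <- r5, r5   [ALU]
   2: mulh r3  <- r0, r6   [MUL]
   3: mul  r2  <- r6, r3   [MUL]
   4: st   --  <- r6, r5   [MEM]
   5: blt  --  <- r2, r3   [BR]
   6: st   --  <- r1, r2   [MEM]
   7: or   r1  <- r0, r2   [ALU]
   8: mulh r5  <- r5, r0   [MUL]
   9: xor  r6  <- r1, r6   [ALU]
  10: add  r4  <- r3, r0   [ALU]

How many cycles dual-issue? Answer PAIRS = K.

#0 head=0: sub i0 RAW r5
#1 head=1: sub i1 RAW r0
#2 head=2: mulh i2 no-port MUL/MUL
#3 head=3: mul+st i3,i4 dual
#4 head=5: blt i5 no-port BR/MEM
#5 head=6: st+or i6,i7 dual
#6 head=8: mulh+xor i8,i9 dual
#7 head=10: add i10 tail

PAIRS = 3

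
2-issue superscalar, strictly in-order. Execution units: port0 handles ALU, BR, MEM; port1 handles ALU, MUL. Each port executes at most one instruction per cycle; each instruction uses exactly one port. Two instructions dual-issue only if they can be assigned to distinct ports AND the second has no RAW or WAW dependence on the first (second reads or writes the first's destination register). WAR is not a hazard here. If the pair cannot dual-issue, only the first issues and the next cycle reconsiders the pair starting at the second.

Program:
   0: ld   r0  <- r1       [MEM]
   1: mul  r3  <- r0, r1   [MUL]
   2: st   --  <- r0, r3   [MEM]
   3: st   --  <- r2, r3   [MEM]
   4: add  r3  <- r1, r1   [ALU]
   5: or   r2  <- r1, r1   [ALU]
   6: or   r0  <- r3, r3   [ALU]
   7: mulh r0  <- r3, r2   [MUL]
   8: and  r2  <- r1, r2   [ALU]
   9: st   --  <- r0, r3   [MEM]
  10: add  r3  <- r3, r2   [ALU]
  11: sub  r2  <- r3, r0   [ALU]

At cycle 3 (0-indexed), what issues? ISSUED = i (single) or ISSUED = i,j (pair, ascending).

ISSUED = 3,4

t=0 i0:ld.MEM ; RAW r0
t=1 i1:mul.MUL ; RAW r3
t=2 i2:st.MEM ; no-port MEM/MEM
t=3 i3+i4:st.MEM;add.ALU ; 2-wide
t=4 i5+i6:or.ALU;or.ALU ; 2-wide
t=5 i7+i8:mulh.MUL;and.ALU ; 2-wide
t=6 i9+i10:st.MEM;add.ALU ; 2-wide
t=7 i11:sub.ALU ; tail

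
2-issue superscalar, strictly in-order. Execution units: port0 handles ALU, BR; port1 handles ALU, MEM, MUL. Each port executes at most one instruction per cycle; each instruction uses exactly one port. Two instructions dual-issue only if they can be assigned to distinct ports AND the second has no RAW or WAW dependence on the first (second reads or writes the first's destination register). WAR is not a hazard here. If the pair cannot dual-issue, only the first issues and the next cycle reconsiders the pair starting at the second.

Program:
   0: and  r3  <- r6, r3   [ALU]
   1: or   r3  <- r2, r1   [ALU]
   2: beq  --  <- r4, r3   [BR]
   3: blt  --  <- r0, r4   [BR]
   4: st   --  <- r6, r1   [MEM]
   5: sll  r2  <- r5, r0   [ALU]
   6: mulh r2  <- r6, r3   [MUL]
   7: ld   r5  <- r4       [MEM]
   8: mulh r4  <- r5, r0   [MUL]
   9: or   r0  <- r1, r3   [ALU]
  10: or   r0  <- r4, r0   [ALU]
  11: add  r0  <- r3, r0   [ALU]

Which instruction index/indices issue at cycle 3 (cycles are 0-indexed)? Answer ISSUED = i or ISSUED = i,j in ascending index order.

#0 head=0: and i0 WAW r3
#1 head=1: or i1 RAW r3
#2 head=2: beq i2 no-port BR/BR
#3 head=3: blt/st i3&i4 dual
#4 head=5: sll i5 WAW r2
#5 head=6: mulh i6 no-port MUL/MEM
#6 head=7: ld i7 no-port MEM/MUL
#7 head=8: mulh/or i8&i9 dual
#8 head=10: or i10 RAW+WAW r0
#9 head=11: add i11 tail

ISSUED = 3,4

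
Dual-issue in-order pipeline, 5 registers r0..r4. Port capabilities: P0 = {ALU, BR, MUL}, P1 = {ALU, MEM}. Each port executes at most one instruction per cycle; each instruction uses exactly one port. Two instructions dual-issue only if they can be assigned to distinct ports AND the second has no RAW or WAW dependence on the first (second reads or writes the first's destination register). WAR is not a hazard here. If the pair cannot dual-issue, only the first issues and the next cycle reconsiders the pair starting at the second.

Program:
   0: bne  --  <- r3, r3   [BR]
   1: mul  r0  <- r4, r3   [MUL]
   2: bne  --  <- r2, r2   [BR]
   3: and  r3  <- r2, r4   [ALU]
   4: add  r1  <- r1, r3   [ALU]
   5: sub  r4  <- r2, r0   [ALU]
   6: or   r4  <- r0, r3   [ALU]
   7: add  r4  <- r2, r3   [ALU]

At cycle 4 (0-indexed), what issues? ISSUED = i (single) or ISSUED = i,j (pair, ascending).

ISSUED = 6

[0] i0  bne.BR  -- no-port BR/MUL
[1] i1  mul.MUL  -- no-port MUL/BR
[2] i2/i3  bne.BR;and.ALU  -- dual
[3] i4/i5  add.ALU;sub.ALU  -- dual
[4] i6  or.ALU  -- WAW r4
[5] i7  add.ALU  -- tail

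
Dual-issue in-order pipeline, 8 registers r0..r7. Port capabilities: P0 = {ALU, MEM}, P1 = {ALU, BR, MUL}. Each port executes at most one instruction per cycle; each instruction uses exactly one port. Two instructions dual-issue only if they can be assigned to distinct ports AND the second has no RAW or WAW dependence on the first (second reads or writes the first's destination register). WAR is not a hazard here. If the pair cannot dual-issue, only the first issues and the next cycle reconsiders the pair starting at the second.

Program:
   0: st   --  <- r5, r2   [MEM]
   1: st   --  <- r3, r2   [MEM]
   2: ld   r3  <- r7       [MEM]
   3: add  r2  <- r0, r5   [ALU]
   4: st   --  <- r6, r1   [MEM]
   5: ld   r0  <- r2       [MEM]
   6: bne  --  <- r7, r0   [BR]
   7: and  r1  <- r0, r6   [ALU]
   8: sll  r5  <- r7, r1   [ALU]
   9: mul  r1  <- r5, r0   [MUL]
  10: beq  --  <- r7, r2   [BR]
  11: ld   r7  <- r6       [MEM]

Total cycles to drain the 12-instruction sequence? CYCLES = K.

  cy0 -> i0 (st) no-port MEM/MEM
  cy1 -> i1 (st) no-port MEM/MEM
  cy2 -> i2/i3 (ld add) 2-wide
  cy3 -> i4 (st) no-port MEM/MEM
  cy4 -> i5 (ld) RAW r0
  cy5 -> i6/i7 (bne and) 2-wide
  cy6 -> i8 (sll) RAW r5
  cy7 -> i9 (mul) no-port MUL/BR
  cy8 -> i10/i11 (beq ld) 2-wide

CYCLES = 9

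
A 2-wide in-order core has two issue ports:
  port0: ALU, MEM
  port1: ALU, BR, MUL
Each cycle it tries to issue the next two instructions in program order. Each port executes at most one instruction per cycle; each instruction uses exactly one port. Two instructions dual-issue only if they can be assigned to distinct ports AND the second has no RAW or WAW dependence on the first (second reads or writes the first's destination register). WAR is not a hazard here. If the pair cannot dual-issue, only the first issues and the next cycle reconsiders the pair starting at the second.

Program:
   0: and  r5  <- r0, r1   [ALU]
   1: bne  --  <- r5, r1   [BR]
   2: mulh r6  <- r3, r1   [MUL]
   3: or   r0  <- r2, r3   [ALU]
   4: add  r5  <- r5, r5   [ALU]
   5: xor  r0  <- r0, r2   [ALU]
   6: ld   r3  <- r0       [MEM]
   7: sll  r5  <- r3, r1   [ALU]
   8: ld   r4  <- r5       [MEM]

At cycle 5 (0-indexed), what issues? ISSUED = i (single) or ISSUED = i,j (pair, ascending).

  cy0 -> i0 (and.ALU) RAW r5
  cy1 -> i1 (bne.BR) no-port BR/MUL
  cy2 -> i2,i3 (mulh.MUL+or.ALU) dual
  cy3 -> i4,i5 (add.ALU+xor.ALU) dual
  cy4 -> i6 (ld.MEM) RAW r3
  cy5 -> i7 (sll.ALU) RAW r5
  cy6 -> i8 (ld.MEM) tail

ISSUED = 7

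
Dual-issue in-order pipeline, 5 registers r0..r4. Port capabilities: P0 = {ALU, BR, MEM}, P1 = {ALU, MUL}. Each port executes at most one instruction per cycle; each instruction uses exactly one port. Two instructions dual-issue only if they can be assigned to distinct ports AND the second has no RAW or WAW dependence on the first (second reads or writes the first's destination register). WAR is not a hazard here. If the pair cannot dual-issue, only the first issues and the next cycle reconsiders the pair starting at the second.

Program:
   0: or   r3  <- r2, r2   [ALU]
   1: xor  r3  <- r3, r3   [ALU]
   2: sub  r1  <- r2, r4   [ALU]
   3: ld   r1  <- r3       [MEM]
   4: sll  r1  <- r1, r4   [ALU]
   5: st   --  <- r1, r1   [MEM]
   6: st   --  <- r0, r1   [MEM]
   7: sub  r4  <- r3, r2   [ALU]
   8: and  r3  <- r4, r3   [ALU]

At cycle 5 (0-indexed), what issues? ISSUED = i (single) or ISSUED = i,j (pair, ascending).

ISSUED = 6,7

  cy0 -> i0 (or.ALU) RAW+WAW r3
  cy1 -> i1,i2 (xor.ALU+sub.ALU) 2-wide
  cy2 -> i3 (ld.MEM) RAW+WAW r1
  cy3 -> i4 (sll.ALU) RAW r1
  cy4 -> i5 (st.MEM) no-port MEM/MEM
  cy5 -> i6,i7 (st.MEM+sub.ALU) 2-wide
  cy6 -> i8 (and.ALU) tail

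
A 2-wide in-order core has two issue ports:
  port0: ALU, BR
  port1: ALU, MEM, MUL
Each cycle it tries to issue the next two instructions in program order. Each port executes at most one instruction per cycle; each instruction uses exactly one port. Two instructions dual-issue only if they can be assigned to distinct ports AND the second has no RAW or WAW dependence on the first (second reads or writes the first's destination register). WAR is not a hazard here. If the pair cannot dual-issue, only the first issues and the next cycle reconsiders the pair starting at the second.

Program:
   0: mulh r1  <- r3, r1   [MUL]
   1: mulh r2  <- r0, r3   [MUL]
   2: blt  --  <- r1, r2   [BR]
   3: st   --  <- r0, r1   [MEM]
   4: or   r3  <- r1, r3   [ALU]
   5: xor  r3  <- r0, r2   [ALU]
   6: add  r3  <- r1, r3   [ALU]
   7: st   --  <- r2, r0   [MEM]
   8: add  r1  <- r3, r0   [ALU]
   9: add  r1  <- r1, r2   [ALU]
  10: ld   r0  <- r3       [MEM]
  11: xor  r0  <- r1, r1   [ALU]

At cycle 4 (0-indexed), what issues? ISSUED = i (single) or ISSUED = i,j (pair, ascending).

ISSUED = 5

  cy0 -> i0 (mulh) no-port MUL/MUL
  cy1 -> i1 (mulh) RAW r2
  cy2 -> i2&i3 (blt st) dual
  cy3 -> i4 (or) WAW r3
  cy4 -> i5 (xor) RAW+WAW r3
  cy5 -> i6&i7 (add st) dual
  cy6 -> i8 (add) RAW+WAW r1
  cy7 -> i9&i10 (add ld) dual
  cy8 -> i11 (xor) tail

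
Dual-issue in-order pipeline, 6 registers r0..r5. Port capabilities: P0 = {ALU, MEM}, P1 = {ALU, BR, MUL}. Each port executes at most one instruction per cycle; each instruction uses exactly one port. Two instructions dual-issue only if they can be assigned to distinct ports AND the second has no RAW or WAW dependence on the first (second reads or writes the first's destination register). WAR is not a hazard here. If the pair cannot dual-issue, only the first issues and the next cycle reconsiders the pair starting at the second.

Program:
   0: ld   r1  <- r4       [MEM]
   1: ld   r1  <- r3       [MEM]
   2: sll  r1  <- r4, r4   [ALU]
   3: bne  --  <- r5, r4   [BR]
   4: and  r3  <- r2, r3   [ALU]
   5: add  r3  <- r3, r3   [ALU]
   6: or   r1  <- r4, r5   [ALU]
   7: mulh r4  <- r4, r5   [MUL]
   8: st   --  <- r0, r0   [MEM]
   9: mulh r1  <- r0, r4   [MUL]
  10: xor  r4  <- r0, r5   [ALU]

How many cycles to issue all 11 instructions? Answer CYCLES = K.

c0: i0 ld  no-port MEM/MEM
c1: i1 ld  WAW r1
c2: i2&i3 sll/bne  2-wide
c3: i4 and  RAW+WAW r3
c4: i5&i6 add/or  2-wide
c5: i7&i8 mulh/st  2-wide
c6: i9&i10 mulh/xor  2-wide

CYCLES = 7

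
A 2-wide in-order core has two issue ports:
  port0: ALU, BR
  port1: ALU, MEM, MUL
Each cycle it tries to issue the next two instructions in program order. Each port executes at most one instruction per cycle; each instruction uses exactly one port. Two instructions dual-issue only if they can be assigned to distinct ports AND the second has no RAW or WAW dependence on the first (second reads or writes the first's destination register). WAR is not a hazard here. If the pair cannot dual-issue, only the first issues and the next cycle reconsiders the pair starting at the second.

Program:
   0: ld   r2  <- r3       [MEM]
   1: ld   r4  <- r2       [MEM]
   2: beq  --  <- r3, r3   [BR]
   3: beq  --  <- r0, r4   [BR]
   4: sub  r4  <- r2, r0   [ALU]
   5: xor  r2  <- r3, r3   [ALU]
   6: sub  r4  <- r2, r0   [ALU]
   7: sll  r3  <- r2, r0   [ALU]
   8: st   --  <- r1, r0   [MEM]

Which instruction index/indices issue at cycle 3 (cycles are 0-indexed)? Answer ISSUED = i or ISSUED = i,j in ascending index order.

ISSUED = 5

#0 head=0: ld.MEM i0 no-port MEM/MEM
#1 head=1: ld.MEM/beq.BR i1&i2 dual
#2 head=3: beq.BR/sub.ALU i3&i4 dual
#3 head=5: xor.ALU i5 RAW r2
#4 head=6: sub.ALU/sll.ALU i6&i7 dual
#5 head=8: st.MEM i8 tail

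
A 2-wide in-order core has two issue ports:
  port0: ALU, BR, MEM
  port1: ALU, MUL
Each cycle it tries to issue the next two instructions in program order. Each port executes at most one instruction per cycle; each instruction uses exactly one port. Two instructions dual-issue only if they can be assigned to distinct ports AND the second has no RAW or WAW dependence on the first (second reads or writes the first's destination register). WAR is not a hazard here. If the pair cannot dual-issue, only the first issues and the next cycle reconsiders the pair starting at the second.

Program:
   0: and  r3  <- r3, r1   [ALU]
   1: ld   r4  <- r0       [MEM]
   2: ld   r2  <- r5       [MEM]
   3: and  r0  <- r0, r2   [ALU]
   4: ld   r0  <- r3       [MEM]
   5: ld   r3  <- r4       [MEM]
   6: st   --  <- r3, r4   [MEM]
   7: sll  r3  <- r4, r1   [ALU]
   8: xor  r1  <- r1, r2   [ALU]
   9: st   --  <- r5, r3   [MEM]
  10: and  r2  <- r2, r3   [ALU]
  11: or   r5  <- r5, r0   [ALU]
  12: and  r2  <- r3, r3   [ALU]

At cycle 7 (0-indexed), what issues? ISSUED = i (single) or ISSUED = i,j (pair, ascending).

[0] i0&i1  and ld  -- pair
[1] i2  ld  -- RAW r2
[2] i3  and  -- WAW r0
[3] i4  ld  -- no-port MEM/MEM
[4] i5  ld  -- no-port MEM/MEM
[5] i6&i7  st sll  -- pair
[6] i8&i9  xor st  -- pair
[7] i10&i11  and or  -- pair
[8] i12  and  -- tail

ISSUED = 10,11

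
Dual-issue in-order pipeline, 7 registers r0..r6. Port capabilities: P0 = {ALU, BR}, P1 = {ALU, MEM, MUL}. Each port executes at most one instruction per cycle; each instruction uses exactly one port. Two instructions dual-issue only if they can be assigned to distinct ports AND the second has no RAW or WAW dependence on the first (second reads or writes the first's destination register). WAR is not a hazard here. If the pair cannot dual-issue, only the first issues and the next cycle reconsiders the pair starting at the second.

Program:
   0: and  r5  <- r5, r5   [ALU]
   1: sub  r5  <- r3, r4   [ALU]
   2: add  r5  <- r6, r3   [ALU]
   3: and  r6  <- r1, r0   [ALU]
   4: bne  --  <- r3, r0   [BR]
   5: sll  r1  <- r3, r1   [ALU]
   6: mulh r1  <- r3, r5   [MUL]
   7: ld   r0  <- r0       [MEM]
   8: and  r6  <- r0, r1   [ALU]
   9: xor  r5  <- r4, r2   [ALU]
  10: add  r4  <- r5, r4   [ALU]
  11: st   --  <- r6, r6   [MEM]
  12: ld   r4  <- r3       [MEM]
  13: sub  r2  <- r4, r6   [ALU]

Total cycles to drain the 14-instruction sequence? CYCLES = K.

CYCLES = 10

#0 head=0: and i0 WAW r5
#1 head=1: sub i1 WAW r5
#2 head=2: add;and i2+i3 2-wide
#3 head=4: bne;sll i4+i5 2-wide
#4 head=6: mulh i6 no-port MUL/MEM
#5 head=7: ld i7 RAW r0
#6 head=8: and;xor i8+i9 2-wide
#7 head=10: add;st i10+i11 2-wide
#8 head=12: ld i12 RAW r4
#9 head=13: sub i13 tail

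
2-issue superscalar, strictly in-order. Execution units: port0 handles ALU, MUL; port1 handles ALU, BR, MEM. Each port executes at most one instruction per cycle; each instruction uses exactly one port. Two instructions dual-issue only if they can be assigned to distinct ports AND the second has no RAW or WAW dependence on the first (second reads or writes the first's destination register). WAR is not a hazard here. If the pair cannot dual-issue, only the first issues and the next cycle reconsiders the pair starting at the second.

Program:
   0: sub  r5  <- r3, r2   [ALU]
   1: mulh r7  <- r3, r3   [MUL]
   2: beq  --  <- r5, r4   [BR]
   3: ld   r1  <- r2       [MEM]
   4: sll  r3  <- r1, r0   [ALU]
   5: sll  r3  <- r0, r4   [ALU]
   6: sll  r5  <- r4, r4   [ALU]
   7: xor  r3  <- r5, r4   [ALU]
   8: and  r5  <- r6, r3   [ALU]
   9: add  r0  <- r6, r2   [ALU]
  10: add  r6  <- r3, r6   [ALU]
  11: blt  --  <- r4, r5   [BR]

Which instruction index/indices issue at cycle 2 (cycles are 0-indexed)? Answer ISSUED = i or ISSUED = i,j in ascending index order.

ISSUED = 3

0. sub;mulh @i0,i1  | 2-wide
1. beq @i2  | no-port BR/MEM
2. ld @i3  | RAW r1
3. sll @i4  | WAW r3
4. sll;sll @i5,i6  | 2-wide
5. xor @i7  | RAW r3
6. and;add @i8,i9  | 2-wide
7. add;blt @i10,i11  | 2-wide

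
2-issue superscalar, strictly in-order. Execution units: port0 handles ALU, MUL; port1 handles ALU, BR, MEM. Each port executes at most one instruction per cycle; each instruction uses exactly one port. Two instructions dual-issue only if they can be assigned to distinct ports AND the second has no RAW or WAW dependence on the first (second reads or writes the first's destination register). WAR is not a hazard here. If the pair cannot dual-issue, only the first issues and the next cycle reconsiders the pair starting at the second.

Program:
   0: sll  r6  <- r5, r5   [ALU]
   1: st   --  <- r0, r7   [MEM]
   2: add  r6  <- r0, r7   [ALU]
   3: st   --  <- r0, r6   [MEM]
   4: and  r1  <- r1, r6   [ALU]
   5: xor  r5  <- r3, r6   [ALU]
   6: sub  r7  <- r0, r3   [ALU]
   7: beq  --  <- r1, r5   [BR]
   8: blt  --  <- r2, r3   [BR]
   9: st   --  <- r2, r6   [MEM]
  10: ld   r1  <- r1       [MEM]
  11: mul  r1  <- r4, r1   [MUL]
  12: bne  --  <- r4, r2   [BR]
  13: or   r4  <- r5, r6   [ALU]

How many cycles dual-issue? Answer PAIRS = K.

PAIRS = 4

  cy0 -> i0/i1 (sll.ALU;st.MEM) 2-wide
  cy1 -> i2 (add.ALU) RAW r6
  cy2 -> i3/i4 (st.MEM;and.ALU) 2-wide
  cy3 -> i5/i6 (xor.ALU;sub.ALU) 2-wide
  cy4 -> i7 (beq.BR) no-port BR/BR
  cy5 -> i8 (blt.BR) no-port BR/MEM
  cy6 -> i9 (st.MEM) no-port MEM/MEM
  cy7 -> i10 (ld.MEM) RAW+WAW r1
  cy8 -> i11/i12 (mul.MUL;bne.BR) 2-wide
  cy9 -> i13 (or.ALU) tail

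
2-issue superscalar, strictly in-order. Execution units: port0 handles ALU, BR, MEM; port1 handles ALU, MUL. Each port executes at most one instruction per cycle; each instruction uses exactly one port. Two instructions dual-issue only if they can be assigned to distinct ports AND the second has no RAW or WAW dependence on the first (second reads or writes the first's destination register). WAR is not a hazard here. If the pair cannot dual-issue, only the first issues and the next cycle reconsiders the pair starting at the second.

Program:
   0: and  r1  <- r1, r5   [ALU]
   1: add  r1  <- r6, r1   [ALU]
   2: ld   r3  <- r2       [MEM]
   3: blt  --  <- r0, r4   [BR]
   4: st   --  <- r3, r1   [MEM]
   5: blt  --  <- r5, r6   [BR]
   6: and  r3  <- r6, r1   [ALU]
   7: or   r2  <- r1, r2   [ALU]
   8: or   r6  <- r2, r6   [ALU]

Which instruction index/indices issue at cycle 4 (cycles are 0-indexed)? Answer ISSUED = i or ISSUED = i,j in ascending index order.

[0] i0  and.ALU  -- RAW+WAW r1
[1] i1/i2  add.ALU/ld.MEM  -- pair
[2] i3  blt.BR  -- no-port BR/MEM
[3] i4  st.MEM  -- no-port MEM/BR
[4] i5/i6  blt.BR/and.ALU  -- pair
[5] i7  or.ALU  -- RAW r2
[6] i8  or.ALU  -- tail

ISSUED = 5,6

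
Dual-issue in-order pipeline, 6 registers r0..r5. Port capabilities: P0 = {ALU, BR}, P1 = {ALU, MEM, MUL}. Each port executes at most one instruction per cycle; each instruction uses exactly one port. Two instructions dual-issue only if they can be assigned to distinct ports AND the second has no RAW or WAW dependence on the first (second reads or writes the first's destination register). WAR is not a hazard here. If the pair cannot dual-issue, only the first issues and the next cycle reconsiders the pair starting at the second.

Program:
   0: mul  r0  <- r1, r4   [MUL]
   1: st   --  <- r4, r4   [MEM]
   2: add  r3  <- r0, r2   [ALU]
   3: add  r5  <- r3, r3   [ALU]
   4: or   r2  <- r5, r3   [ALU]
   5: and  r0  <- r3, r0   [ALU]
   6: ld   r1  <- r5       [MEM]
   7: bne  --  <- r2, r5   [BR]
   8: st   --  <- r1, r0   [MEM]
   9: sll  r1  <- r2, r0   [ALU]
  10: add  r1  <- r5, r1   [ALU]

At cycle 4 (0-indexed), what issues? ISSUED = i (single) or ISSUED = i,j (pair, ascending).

ISSUED = 6,7

#0 head=0: mul i0 no-port MUL/MEM
#1 head=1: st;add i1/i2 2-wide
#2 head=3: add i3 RAW r5
#3 head=4: or;and i4/i5 2-wide
#4 head=6: ld;bne i6/i7 2-wide
#5 head=8: st;sll i8/i9 2-wide
#6 head=10: add i10 tail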